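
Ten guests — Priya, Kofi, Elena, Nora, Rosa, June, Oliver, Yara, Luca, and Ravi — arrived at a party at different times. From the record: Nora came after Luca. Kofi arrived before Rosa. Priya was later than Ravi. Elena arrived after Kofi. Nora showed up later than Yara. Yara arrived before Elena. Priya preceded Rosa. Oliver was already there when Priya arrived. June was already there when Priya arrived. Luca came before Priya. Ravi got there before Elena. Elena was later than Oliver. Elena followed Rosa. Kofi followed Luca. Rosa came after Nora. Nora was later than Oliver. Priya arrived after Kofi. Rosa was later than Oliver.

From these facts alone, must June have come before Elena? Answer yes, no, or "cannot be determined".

Chain the constraints: June → Priya → Rosa → Elena. Each link is directly stated, so June comes before Elena.

yes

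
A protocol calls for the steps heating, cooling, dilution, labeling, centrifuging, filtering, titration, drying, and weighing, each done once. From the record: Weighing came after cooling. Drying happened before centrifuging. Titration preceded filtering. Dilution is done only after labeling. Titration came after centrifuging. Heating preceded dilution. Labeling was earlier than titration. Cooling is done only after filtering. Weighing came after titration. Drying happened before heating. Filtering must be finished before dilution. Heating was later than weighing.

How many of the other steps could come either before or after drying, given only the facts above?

Forced after drying: centrifuging, cooling, dilution, filtering, heating, titration, and weighing.
That leaves labeling with no forced order relative to drying — 1.

1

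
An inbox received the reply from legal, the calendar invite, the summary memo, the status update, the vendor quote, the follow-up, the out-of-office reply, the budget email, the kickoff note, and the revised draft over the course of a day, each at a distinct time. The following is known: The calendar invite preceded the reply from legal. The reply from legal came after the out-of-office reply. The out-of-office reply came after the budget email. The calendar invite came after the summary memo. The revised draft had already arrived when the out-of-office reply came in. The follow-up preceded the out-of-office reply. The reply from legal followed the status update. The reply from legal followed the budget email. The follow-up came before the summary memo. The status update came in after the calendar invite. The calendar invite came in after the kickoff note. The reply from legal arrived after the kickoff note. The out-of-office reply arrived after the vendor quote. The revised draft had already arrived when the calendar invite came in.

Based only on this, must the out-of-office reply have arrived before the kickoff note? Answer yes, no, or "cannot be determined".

No chain of stated constraints runs from the out-of-office reply to the kickoff note, and none runs from the kickoff note to the out-of-office reply either.
So the relative order of the out-of-office reply and the kickoff note is not fixed by the given facts.

cannot be determined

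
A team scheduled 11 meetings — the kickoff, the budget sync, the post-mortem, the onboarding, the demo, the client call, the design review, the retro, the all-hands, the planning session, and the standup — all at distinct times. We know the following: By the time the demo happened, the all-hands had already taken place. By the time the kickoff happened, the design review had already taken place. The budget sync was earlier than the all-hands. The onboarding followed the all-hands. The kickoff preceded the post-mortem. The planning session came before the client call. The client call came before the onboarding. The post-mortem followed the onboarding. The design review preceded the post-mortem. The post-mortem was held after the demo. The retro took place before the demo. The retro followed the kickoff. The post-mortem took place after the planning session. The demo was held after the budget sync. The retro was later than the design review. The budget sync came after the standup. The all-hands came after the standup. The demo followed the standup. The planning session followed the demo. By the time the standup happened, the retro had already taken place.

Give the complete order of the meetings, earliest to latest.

The constraints fix every adjacent pair, so only one ordering works:
the design review → the kickoff → the retro → the standup → the budget sync → the all-hands → the demo → the planning session → the client call → the onboarding → the post-mortem.

the design review, the kickoff, the retro, the standup, the budget sync, the all-hands, the demo, the planning session, the client call, the onboarding, the post-mortem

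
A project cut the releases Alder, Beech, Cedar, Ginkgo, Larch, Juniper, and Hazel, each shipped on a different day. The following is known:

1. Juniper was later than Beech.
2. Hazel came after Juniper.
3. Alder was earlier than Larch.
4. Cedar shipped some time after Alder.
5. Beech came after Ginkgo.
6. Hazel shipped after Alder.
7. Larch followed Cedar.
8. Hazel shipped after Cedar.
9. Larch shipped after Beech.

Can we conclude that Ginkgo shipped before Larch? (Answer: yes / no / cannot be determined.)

Chain the constraints: Ginkgo → Beech → Larch. Each link is directly stated, so Ginkgo comes before Larch.

yes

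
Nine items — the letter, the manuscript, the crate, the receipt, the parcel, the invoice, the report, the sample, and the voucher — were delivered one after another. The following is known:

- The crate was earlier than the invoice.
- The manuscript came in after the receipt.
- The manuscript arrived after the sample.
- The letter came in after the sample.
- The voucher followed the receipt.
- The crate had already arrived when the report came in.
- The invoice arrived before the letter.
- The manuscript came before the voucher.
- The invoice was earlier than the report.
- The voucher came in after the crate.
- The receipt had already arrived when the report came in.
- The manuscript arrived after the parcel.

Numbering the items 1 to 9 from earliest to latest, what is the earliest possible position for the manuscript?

The parcel, the receipt, and the sample must all come before the manuscript — 3 forced predecessors.
Nothing else is forced ahead of the manuscript, so its earliest slot is position 3 + 1 = 4.

4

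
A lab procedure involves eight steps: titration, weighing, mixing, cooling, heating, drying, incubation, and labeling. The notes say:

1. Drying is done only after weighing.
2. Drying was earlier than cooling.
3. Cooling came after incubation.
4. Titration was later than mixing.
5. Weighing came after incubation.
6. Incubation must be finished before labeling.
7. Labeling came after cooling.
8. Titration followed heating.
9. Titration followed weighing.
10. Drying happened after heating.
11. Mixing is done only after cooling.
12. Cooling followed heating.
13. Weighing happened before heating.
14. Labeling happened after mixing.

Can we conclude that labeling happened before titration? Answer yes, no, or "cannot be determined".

cannot be determined

No chain of stated constraints runs from labeling to titration, and none runs from titration to labeling either.
So the relative order of labeling and titration is not fixed by the given facts.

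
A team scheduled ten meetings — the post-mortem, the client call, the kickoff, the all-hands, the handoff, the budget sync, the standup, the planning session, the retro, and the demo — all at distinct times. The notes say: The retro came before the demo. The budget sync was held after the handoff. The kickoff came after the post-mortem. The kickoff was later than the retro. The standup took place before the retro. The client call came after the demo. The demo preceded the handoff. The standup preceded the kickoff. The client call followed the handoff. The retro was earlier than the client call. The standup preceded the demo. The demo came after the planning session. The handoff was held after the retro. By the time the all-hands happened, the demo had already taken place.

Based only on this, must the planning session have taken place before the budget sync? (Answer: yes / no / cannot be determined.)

yes

Chain the constraints: the planning session → the demo → the handoff → the budget sync. Each link is directly stated, so the planning session comes before the budget sync.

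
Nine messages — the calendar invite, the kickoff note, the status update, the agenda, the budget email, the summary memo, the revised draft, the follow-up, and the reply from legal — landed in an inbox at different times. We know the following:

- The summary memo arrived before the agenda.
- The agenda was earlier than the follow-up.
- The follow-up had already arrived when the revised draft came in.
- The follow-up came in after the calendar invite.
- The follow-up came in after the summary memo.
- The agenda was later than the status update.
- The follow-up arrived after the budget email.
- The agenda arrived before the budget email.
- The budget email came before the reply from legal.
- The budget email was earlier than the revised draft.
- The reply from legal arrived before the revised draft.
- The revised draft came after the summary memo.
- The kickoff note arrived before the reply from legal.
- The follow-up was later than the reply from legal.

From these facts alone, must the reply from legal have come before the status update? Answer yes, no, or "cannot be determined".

Tracing the constraints gives the status update → the agenda → the budget email → the reply from legal, so the status update must come before the reply from legal.
That means the reply from legal cannot be before the status update.

no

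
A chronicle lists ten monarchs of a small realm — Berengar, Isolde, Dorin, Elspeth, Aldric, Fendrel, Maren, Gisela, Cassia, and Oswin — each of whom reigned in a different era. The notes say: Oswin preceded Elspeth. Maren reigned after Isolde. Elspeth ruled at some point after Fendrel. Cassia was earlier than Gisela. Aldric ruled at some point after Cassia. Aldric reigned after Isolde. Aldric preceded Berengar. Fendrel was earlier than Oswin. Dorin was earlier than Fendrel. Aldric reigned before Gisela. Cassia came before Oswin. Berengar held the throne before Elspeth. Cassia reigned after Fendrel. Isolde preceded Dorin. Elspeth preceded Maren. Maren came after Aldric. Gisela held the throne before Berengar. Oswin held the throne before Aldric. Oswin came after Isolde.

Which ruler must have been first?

Isolde has a chain of constraints placing them before every other ruler, so Isolde must be first.

Isolde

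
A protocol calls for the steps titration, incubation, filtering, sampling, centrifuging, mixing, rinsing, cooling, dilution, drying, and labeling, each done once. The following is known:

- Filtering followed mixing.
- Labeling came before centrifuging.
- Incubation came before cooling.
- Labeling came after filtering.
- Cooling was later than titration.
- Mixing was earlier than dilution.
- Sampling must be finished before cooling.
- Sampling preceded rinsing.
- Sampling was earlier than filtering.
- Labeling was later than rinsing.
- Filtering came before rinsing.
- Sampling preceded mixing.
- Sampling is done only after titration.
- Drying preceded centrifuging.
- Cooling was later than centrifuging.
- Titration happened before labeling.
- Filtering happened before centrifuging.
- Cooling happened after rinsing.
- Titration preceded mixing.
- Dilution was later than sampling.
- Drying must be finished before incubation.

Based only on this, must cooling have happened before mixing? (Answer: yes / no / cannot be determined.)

Tracing the constraints gives mixing → filtering → centrifuging → cooling, so mixing must come before cooling.
That means cooling cannot be before mixing.

no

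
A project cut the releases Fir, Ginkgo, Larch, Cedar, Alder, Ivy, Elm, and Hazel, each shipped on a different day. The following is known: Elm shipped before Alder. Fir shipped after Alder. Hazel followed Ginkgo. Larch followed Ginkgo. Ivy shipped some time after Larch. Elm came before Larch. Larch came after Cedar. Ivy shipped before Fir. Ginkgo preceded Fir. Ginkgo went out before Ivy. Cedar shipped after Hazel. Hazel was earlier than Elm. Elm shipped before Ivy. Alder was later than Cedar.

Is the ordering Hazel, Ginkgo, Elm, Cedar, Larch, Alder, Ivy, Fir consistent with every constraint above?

no

The constraints require Ginkgo before Hazel, but in the proposed sequence Hazel appears ahead of Ginkgo. That one violation is enough.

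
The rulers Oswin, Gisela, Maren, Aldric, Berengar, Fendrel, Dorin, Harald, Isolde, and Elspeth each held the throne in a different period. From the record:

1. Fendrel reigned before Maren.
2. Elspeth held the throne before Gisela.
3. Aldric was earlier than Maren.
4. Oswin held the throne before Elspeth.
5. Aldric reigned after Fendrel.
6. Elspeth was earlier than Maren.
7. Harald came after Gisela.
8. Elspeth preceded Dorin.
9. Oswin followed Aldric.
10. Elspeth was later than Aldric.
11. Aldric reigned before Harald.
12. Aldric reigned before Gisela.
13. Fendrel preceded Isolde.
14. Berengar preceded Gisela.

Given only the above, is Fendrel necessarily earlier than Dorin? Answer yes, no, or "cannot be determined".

yes

Chain the constraints: Fendrel → Aldric → Elspeth → Dorin. Each link is directly stated, so Fendrel comes before Dorin.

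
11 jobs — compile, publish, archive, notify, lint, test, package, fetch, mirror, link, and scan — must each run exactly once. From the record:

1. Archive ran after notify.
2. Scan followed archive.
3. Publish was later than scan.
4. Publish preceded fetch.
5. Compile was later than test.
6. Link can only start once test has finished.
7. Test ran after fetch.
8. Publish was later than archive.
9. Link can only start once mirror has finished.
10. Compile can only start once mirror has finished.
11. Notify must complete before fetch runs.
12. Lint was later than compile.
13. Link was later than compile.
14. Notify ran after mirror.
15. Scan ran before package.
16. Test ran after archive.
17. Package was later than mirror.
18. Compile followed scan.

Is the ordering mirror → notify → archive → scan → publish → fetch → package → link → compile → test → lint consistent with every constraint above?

The constraints require compile before link, but in the proposed sequence link appears ahead of compile. That one violation is enough.

no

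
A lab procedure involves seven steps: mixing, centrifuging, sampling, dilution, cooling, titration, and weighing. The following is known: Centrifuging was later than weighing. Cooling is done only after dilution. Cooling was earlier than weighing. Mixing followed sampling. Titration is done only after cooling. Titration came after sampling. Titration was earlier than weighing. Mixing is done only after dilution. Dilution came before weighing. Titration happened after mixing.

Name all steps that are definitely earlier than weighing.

Directly stated before weighing: cooling, dilution, and titration.
Mixing reaches weighing via mixing → titration → weighing.
Sampling reaches weighing via sampling → titration → weighing.
No chain forces centrifuging ahead of weighing.

cooling, dilution, mixing, sampling, titration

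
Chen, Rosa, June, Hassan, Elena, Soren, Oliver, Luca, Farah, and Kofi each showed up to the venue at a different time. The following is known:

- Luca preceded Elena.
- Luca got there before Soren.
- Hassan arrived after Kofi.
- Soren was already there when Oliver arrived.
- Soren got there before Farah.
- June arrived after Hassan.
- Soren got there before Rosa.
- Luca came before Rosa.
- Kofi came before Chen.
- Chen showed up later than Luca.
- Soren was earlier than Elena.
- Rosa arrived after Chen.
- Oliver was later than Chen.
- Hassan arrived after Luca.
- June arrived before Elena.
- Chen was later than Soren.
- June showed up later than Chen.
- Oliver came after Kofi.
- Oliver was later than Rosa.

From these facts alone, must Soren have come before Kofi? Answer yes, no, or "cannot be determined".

No chain of stated constraints runs from Soren to Kofi, and none runs from Kofi to Soren either.
So the relative order of Soren and Kofi is not fixed by the given facts.

cannot be determined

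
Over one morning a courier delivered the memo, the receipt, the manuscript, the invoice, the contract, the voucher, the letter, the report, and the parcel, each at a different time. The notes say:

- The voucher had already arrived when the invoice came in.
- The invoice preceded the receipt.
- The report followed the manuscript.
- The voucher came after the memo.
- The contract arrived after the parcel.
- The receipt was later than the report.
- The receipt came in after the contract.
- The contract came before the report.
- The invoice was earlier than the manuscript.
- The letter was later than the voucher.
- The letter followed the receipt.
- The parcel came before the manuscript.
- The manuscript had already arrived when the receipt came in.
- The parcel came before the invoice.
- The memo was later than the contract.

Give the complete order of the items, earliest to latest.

the parcel, the contract, the memo, the voucher, the invoice, the manuscript, the report, the receipt, the letter

The constraints fix every adjacent pair, so only one ordering works:
the parcel → the contract → the memo → the voucher → the invoice → the manuscript → the report → the receipt → the letter.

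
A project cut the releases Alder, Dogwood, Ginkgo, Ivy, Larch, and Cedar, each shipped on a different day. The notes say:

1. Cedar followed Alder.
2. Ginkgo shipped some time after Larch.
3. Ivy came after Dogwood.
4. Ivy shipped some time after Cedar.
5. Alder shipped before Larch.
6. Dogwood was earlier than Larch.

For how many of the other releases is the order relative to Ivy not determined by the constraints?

Forced before Ivy: Alder, Cedar, and Dogwood.
That leaves Ginkgo and Larch with no forced order relative to Ivy — 2.

2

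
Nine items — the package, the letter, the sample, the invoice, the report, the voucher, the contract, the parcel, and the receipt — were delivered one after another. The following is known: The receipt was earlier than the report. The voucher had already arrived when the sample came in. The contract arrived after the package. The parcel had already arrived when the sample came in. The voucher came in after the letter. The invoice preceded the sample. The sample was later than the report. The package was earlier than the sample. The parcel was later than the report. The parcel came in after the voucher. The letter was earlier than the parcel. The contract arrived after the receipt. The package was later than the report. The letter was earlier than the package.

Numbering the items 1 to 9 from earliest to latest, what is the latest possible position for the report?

5

The report must come before the contract, the package, the parcel, and the sample — 4 items forced after it.
Everything else can be placed before the report in some valid order, so the report can sit as late as position 9 − 4 = 5.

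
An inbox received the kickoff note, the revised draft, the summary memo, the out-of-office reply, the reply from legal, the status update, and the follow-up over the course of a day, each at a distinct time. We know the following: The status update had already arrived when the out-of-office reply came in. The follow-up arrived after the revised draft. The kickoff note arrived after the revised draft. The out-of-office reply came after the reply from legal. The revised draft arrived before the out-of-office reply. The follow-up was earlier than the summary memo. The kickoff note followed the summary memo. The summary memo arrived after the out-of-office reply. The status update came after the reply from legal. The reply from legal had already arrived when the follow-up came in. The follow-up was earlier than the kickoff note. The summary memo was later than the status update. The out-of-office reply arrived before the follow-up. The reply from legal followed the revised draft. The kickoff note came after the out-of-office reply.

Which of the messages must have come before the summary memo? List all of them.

the follow-up, the out-of-office reply, the reply from legal, the revised draft, the status update

Directly stated before the summary memo: the follow-up, the out-of-office reply, and the status update.
The reply from legal reaches the summary memo via the reply from legal → the out-of-office reply → the summary memo.
The revised draft reaches the summary memo via the revised draft → the follow-up → the summary memo.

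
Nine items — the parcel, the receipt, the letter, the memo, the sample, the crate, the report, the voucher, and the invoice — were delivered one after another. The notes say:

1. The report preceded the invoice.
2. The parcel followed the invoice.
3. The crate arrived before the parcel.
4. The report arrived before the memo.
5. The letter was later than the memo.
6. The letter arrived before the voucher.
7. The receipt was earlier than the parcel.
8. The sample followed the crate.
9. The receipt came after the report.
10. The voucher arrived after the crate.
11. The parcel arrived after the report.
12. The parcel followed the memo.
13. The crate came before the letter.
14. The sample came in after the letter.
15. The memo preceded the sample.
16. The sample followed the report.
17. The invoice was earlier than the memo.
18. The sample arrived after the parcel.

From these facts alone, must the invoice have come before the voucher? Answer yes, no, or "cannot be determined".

yes

Chain the constraints: the invoice → the memo → the letter → the voucher. Each link is directly stated, so the invoice comes before the voucher.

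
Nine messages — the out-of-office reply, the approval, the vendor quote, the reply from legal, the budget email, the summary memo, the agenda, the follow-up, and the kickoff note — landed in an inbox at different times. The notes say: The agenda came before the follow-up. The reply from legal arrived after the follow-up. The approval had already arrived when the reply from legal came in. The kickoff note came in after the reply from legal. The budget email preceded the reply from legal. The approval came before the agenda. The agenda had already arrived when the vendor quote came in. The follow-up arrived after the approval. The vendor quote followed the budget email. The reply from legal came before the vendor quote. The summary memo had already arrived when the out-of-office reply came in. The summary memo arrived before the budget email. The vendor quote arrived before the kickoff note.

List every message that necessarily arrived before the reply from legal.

Directly stated before the reply from legal: the approval, the budget email, and the follow-up.
The agenda reaches the reply from legal via the agenda → the follow-up → the reply from legal.
The summary memo reaches the reply from legal via the summary memo → the budget email → the reply from legal.
No chain forces the vendor quote (or any of the others) ahead of the reply from legal.

the agenda, the approval, the budget email, the follow-up, the summary memo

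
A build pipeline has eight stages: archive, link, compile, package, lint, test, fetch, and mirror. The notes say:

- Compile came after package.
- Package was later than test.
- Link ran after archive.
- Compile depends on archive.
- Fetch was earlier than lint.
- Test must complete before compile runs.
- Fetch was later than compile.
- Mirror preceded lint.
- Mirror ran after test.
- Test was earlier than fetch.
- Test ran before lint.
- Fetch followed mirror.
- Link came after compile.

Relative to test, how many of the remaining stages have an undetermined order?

1

Forced after test: compile, fetch, link, lint, mirror, and package.
That leaves archive with no forced order relative to test — 1.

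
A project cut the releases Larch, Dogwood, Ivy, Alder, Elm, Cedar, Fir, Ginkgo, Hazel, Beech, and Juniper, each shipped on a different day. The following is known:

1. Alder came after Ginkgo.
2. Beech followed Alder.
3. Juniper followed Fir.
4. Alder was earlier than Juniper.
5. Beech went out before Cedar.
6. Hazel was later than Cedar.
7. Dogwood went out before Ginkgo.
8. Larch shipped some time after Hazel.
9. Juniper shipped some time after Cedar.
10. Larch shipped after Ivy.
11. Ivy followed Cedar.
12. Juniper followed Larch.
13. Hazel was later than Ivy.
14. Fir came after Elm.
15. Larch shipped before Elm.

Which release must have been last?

Every other release has a chain of constraints placing it before Juniper, so Juniper is last.

Juniper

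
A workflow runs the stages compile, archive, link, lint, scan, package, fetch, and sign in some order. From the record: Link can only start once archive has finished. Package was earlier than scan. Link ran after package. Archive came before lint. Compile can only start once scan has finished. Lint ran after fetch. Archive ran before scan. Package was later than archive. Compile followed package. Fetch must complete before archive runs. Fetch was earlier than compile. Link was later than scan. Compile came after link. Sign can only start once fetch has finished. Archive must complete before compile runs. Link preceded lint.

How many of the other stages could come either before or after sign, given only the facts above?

6

Forced before sign: fetch.
That leaves archive, compile, link, lint, package, and scan with no forced order relative to sign — 6.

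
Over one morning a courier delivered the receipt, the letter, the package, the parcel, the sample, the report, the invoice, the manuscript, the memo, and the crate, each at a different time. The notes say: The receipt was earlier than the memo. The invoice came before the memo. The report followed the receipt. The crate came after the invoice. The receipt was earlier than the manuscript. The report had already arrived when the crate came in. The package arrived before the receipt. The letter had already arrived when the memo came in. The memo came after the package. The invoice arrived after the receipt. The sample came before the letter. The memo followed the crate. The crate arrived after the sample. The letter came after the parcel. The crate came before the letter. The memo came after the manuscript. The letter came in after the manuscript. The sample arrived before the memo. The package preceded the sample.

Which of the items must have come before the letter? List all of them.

Directly stated before the letter: the crate, the manuscript, the parcel, and the sample.
The invoice reaches the letter via the invoice → the crate → the letter.
The package reaches the letter via the package → the sample → the letter.
The receipt reaches the letter via the receipt → the manuscript → the letter.
Likewise the report reaches the letter by chaining the stated constraints.
No chain forces the memo ahead of the letter.

the crate, the invoice, the manuscript, the package, the parcel, the receipt, the report, the sample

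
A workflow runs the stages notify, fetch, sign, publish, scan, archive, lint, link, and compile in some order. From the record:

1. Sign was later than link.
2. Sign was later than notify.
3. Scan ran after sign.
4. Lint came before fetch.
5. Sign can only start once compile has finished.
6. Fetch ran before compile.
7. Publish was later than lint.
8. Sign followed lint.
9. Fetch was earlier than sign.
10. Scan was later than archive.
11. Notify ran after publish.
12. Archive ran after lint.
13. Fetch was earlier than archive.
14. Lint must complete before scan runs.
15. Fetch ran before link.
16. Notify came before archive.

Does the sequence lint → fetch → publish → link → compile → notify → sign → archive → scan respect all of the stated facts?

Check each stated constraint against the proposed order — e.g. lint is ahead of archive; lint is ahead of scan. Every pair is in the required order; nothing is violated.

yes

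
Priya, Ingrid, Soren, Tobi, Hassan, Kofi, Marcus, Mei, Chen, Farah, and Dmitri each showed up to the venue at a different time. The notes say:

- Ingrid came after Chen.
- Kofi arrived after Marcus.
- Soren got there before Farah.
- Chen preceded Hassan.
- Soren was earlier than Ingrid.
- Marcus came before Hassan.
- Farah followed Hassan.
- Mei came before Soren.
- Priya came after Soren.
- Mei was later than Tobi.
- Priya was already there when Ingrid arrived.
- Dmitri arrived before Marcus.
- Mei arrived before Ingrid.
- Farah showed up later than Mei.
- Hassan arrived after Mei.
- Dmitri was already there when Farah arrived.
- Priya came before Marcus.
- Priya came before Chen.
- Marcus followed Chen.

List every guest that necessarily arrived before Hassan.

Chen, Dmitri, Marcus, Mei, Priya, Soren, Tobi

Directly stated before Hassan: Chen, Marcus, and Mei.
Dmitri reaches Hassan via Dmitri → Marcus → Hassan.
Priya reaches Hassan via Priya → Marcus → Hassan.
Soren reaches Hassan via Soren → Priya → Marcus → Hassan.
Likewise Tobi reaches Hassan by chaining the stated constraints.
No chain forces Farah (or any of the others) ahead of Hassan.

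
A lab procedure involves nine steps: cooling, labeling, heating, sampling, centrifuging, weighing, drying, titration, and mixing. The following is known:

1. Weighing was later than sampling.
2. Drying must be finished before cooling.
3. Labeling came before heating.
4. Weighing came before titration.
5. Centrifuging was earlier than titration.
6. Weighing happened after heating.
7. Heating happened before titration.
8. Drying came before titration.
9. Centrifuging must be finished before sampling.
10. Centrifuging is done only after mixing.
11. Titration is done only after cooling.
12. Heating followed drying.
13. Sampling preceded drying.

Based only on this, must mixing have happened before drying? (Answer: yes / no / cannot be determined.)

yes

Chain the constraints: mixing → centrifuging → sampling → drying. Each link is directly stated, so mixing comes before drying.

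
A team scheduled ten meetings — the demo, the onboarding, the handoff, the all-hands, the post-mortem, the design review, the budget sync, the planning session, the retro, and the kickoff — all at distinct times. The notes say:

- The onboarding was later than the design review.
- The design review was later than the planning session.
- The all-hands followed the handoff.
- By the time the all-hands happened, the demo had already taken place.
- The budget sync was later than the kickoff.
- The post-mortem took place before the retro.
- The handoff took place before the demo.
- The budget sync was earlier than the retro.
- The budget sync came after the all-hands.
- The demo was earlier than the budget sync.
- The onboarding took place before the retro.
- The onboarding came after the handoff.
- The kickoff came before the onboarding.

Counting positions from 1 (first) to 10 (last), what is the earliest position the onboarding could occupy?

The design review, the handoff, the kickoff, and the planning session must all come before the onboarding — 4 forced predecessors.
Nothing else is forced ahead of the onboarding, so its earliest slot is position 4 + 1 = 5.

5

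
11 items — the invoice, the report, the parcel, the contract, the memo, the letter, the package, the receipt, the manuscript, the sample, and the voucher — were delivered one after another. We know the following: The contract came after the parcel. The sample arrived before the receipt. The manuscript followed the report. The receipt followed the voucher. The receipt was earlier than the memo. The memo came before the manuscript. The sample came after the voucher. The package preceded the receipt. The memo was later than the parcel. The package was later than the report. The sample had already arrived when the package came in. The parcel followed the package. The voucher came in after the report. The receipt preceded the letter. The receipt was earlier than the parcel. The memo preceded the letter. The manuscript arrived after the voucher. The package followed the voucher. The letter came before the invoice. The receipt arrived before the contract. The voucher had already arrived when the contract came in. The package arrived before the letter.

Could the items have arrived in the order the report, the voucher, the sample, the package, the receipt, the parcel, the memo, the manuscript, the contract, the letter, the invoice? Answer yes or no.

Check each stated constraint against the proposed order — e.g. the voucher is ahead of the contract; the report is ahead of the manuscript. Every pair is in the required order; nothing is violated.

yes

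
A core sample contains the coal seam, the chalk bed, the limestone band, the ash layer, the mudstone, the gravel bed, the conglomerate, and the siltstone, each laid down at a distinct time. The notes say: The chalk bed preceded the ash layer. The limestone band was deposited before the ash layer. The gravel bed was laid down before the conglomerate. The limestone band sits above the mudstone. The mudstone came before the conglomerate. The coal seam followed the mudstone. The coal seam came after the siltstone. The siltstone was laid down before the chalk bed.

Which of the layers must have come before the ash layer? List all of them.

the chalk bed, the limestone band, the mudstone, the siltstone

Directly stated before the ash layer: the chalk bed and the limestone band.
The mudstone reaches the ash layer via the mudstone → the limestone band → the ash layer.
The siltstone reaches the ash layer via the siltstone → the chalk bed → the ash layer.
No chain forces the coal seam (or any of the others) ahead of the ash layer.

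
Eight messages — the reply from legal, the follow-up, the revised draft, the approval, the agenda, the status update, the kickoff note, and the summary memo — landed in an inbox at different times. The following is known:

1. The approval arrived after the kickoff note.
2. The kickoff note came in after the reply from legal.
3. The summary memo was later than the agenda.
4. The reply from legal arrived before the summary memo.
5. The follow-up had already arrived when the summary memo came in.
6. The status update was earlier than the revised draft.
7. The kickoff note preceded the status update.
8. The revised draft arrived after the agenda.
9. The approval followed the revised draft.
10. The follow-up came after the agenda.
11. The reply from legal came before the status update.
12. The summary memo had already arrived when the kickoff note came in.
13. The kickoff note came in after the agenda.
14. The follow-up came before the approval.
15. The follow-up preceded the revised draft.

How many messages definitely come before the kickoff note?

Directly stated before the kickoff note: the agenda, the reply from legal, and the summary memo.
The follow-up reaches the kickoff note via the follow-up → the summary memo → the kickoff note.
No chain forces the revised draft (or any of the others) ahead of the kickoff note.
That's the agenda, the follow-up, the reply from legal, and the summary memo — 4 in all.

4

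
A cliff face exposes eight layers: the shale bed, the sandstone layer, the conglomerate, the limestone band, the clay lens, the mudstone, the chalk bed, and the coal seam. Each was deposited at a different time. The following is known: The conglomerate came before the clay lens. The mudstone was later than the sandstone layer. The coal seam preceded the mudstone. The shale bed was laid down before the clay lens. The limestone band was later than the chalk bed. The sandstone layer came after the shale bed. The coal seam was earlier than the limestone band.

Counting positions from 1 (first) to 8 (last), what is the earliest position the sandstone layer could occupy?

The shale bed must come before the sandstone layer — 1 forced predecessor.
Nothing else is forced ahead of the sandstone layer, so its earliest slot is position 1 + 1 = 2.

2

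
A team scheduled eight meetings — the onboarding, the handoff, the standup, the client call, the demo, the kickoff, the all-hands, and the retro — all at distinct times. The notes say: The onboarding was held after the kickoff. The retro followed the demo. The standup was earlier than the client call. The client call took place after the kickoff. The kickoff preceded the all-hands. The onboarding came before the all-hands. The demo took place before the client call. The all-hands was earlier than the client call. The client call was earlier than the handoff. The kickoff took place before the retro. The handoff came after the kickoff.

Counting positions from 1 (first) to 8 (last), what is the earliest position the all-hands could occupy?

The kickoff and the onboarding must both come before the all-hands — 2 forced predecessors.
Nothing else is forced ahead of the all-hands, so its earliest slot is position 2 + 1 = 3.

3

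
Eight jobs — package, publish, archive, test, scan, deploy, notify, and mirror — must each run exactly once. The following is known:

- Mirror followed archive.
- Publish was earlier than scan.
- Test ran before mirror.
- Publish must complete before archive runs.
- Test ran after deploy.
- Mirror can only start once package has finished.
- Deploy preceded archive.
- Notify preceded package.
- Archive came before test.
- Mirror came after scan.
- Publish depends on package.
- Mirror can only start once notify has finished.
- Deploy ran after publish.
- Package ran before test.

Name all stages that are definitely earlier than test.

Directly stated before test: archive, deploy, and package.
Notify reaches test via notify → package → test.
Publish reaches test via publish → archive → test.

archive, deploy, notify, package, publish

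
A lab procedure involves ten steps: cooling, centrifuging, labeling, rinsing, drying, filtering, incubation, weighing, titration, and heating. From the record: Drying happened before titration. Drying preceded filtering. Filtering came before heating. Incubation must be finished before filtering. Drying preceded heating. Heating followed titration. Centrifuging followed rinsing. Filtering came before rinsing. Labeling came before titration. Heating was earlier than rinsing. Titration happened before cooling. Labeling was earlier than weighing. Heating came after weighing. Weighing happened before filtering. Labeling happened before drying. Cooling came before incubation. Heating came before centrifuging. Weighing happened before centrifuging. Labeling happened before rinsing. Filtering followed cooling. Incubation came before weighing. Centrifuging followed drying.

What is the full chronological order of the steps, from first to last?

The constraints fix every adjacent pair, so only one ordering works:
labeling → drying → titration → cooling → incubation → weighing → filtering → heating → rinsing → centrifuging.

labeling, drying, titration, cooling, incubation, weighing, filtering, heating, rinsing, centrifuging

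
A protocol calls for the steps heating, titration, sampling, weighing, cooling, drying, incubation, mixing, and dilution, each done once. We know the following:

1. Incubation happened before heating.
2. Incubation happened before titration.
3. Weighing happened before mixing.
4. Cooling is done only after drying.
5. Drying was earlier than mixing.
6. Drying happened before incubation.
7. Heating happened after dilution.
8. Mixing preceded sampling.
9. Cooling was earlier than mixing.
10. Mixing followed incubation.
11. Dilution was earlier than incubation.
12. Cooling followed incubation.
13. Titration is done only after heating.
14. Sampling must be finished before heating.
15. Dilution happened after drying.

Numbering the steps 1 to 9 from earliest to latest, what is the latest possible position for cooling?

Cooling must come before heating, mixing, sampling, and titration — 4 steps forced after it.
Everything else can be placed before cooling in some valid order, so cooling can sit as late as position 9 − 4 = 5.

5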